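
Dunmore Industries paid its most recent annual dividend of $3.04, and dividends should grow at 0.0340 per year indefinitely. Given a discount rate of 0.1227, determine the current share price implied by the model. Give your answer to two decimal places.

$35.44

Gordon growth model: P₀ = D₁/(r − g). D₁ = 3.04 × (1 + 0.034) = 3.1434.
P₀ = 3.1434 / (0.1227 − 0.034) = 3.1434 / 0.0887 = 35.4381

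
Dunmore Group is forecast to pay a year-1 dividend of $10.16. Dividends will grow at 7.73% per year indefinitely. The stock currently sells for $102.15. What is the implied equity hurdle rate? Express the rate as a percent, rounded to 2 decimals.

17.68%

Rearranging the constant-growth DDM: r = D₁/P₀ + g.
r = 10.1600 / 102.15 + 0.0773 = 0.09946 + 0.0773 = 0.17676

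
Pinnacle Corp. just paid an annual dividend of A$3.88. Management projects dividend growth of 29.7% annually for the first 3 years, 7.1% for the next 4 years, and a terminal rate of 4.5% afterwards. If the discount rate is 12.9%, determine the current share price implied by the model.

Three-stage DDM. Project D₁…D_7; terminal Gordon value at t=7 with g = 0.045; discount at r = 0.129.
D_1 = 5.0324
D_2 = 6.5270
D_3 = 8.4655
D_4 = 9.0665
D_5 = 9.7103
D_6 = 10.3997
D_7 = 11.1381
TV_7 = 11.6393/(0.129−0.045) = 138.5628
P₀ = Σ Dₜ/(1+r)ᵗ + TV_7/(1+r)^7 = 95.3840

A$95.38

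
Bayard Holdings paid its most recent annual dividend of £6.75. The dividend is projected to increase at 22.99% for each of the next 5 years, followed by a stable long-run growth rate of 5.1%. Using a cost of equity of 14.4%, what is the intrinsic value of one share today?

£151.72

Two-stage DDM. Project D₁…D_5 at 0.2299, terminal growth 0.051, discount at r = 0.144.
D_1 = 8.3018
D_2 = 10.2104
D_3 = 12.5578
D_4 = 15.4448
D_5 = 18.9956
Terminal value at t=5: TV = D_6/(r−g) = 19.9644/(0.144−0.051) = 214.6706
P₀ = 8.3018/(1+0.144)^1 + 10.2104/(1+0.144)^2 + 12.5578/(1+0.144)^3 + 15.4448/(1+0.144)^4 + 18.9956/(1+0.144)^5 + 214.6706/(1+0.144)^5 = 151.7155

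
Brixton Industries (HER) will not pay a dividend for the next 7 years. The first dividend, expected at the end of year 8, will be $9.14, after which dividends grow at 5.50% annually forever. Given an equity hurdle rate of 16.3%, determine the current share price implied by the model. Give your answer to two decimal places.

$29.41

Deferred-dividend DDM. At t=7 the remaining stream is a growing perpetuity with first payment D_8 = 9.14.
V_7 = D_8/(r−g) = 9.14/(0.163−0.055) = 84.6296
P₀ = V_7/(1+r)^7 = 84.6296/(1+0.163)^7 = 29.4079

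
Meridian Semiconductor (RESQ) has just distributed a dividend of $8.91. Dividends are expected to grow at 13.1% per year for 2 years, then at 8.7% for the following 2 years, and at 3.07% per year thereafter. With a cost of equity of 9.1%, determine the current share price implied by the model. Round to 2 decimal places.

Three-stage DDM. Project D₁…D_4; terminal Gordon value at t=4 with g = 0.0307; discount at r = 0.091.
D_1 = 10.0772
D_2 = 11.3973
D_3 = 12.3889
D_4 = 13.4667
TV_4 = 13.8802/(0.091−0.0307) = 230.1850
P₀ = Σ Dₜ/(1+r)ᵗ + TV_4/(1+r)^4 = 200.3292

$200.33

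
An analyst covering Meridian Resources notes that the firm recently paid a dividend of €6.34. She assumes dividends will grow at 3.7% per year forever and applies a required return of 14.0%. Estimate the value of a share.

€63.83

Gordon growth model: P₀ = D₁/(r − g). D₁ = 6.34 × (1 + 0.037) = 6.5746.
P₀ = 6.5746 / (0.14 − 0.037) = 6.5746 / 0.103 = 63.8309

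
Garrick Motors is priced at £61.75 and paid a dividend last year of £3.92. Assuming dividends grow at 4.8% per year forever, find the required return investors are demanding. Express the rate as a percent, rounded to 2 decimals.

Rearranging the constant-growth DDM: r = D₁/P₀ + g.
D₁ = 3.92 × (1 + 0.048) = 4.1082.
r = 4.1082 / 61.75 + 0.048 = 0.06653 + 0.048 = 0.11453

11.45%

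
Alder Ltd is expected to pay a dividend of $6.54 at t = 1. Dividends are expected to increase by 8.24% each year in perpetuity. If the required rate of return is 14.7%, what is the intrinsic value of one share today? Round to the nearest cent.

Gordon growth model: P₀ = D₁/(r − g), with D₁ = 6.54 given directly.
P₀ = 6.5400 / (0.147 − 0.0824) = 6.5400 / 0.0646 = 101.2384

$101.24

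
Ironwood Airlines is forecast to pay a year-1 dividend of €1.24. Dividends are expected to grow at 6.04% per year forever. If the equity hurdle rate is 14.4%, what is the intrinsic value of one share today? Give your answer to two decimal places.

Gordon growth model: P₀ = D₁/(r − g), with D₁ = 1.24 given directly.
P₀ = 1.2400 / (0.144 − 0.0604) = 1.2400 / 0.0836 = 14.8325

€14.83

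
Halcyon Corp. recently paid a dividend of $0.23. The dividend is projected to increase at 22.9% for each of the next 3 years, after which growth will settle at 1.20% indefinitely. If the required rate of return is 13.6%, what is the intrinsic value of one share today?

Two-stage DDM. Project D₁…D_3 at 0.229, terminal growth 0.012, discount at r = 0.136.
D_1 = 0.2827
D_2 = 0.3474
D_3 = 0.4270
Terminal value at t=3: TV = D_4/(r−g) = 0.4321/(0.136−0.012) = 3.4845
P₀ = 0.2827/(1+0.136)^1 + 0.3474/(1+0.136)^2 + 0.4270/(1+0.136)^3 + 3.4845/(1+0.136)^3 = 3.1861

$3.19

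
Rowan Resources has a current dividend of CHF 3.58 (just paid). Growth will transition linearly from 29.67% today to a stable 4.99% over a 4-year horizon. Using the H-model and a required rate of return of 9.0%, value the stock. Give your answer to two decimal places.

CHF 137.80

H-model: P₀ = D₀[(1+g_L) + H(g_S−g_L)]/(r−g_L), with H = 4/2 = 2.
P₀ = 3.58 × [(1+0.0499) + 2×(0.2967−0.0499)] / (0.09−0.0499)
   = 3.58 × 1.5435 / 0.0401 = 137.7988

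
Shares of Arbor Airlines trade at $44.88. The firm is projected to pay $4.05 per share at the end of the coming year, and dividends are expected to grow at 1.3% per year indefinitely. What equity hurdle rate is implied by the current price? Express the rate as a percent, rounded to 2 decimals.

10.32%

Rearranging the constant-growth DDM: r = D₁/P₀ + g.
r = 4.0500 / 44.88 + 0.013 = 0.09024 + 0.013 = 0.10324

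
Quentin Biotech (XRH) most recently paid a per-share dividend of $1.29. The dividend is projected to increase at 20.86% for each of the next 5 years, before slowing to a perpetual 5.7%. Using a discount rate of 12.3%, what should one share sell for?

$37.91

Two-stage DDM. Project D₁…D_5 at 0.2086, terminal growth 0.057, discount at r = 0.123.
D_1 = 1.5591
D_2 = 1.8843
D_3 = 2.2774
D_4 = 2.7525
D_5 = 3.3266
Terminal value at t=5: TV = D_6/(r−g) = 3.5162/(0.123−0.057) = 53.2763
P₀ = 1.5591/(1+0.123)^1 + 1.8843/(1+0.123)^2 + 2.2774/(1+0.123)^3 + 2.7525/(1+0.123)^4 + 3.3266/(1+0.123)^5 + 53.2763/(1+0.123)^5 = 37.9124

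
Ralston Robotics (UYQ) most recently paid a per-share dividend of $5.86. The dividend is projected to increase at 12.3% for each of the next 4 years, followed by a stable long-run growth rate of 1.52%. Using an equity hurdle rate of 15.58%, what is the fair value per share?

Two-stage DDM. Project D₁…D_4 at 0.123, terminal growth 0.0152, discount at r = 0.1558.
D_1 = 6.5808
D_2 = 7.3902
D_3 = 8.2992
D_4 = 9.3200
Terminal value at t=4: TV = D_5/(r−g) = 9.4617/(0.1558−0.0152) = 67.2950
P₀ = 6.5808/(1+0.1558)^1 + 7.3902/(1+0.1558)^2 + 8.2992/(1+0.1558)^3 + 9.3200/(1+0.1558)^4 + 67.2950/(1+0.1558)^4 = 59.5332

$59.53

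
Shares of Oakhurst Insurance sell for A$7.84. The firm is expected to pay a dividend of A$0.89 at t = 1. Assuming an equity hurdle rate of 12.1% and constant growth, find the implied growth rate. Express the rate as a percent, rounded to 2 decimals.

From P₀ = D₁/(r − g), the implied growth is g = r − D₁/P₀.
g = 0.121 − 0.89/7.84 = 0.121 − 0.11352 = 0.00748

0.75%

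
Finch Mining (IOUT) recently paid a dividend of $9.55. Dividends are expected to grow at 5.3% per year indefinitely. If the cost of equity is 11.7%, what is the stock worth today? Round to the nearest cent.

$157.13

Gordon growth model: P₀ = D₁/(r − g). D₁ = 9.55 × (1 + 0.053) = 10.0562.
P₀ = 10.0562 / (0.117 − 0.053) = 10.0562 / 0.064 = 157.1273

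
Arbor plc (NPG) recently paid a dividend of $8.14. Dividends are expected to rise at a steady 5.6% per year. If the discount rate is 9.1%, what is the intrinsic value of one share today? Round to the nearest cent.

Gordon growth model: P₀ = D₁/(r − g). D₁ = 8.14 × (1 + 0.056) = 8.5958.
P₀ = 8.5958 / (0.091 − 0.056) = 8.5958 / 0.035 = 245.5954

$245.60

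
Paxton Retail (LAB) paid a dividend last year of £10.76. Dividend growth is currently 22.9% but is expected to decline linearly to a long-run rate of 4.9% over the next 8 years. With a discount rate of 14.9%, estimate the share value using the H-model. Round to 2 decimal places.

H-model: P₀ = D₀[(1+g_L) + H(g_S−g_L)]/(r−g_L), with H = 8/2 = 4.
P₀ = 10.76 × [(1+0.049) + 4×(0.229−0.049)] / (0.149−0.049)
   = 10.76 × 1.7690 / 0.1 = 190.3444

£190.34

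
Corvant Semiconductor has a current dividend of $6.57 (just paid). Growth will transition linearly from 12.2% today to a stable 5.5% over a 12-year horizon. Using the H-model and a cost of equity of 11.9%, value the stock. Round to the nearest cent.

H-model: P₀ = D₀[(1+g_L) + H(g_S−g_L)]/(r−g_L), with H = 12/2 = 6.
P₀ = 6.57 × [(1+0.055) + 6×(0.122−0.055)] / (0.119−0.055)
   = 6.57 × 1.4570 / 0.064 = 149.5702

$149.57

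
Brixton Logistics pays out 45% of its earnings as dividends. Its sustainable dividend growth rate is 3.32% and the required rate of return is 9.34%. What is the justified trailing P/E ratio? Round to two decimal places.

Justified trailing P/E = b(1+g)/(r−g) = 0.45×(1+0.0332)/(0.0934−0.0332) = 7.7233

7.72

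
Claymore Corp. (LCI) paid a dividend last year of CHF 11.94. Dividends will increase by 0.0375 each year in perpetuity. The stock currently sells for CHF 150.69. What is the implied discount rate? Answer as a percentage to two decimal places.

11.97%

Rearranging the constant-growth DDM: r = D₁/P₀ + g.
D₁ = 11.94 × (1 + 0.0375) = 12.3878.
r = 12.3878 / 150.69 + 0.0375 = 0.08221 + 0.0375 = 0.11971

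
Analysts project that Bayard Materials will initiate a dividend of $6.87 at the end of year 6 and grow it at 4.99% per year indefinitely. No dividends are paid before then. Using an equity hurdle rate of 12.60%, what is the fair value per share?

$49.87

Deferred-dividend DDM. At t=5 the remaining stream is a growing perpetuity with first payment D_6 = 6.87.
V_5 = D_6/(r−g) = 6.87/(0.126−0.0499) = 90.2760
P₀ = V_5/(1+r)^5 = 90.2760/(1+0.126)^5 = 49.8747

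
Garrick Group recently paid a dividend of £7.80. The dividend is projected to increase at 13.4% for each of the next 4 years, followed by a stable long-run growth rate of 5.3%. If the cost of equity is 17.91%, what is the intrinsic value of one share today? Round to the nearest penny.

£84.05

Two-stage DDM. Project D₁…D_4 at 0.134, terminal growth 0.053, discount at r = 0.1791.
D_1 = 8.8452
D_2 = 10.0305
D_3 = 11.3745
D_4 = 12.8987
Terminal value at t=4: TV = D_5/(r−g) = 13.5824/(0.1791−0.053) = 107.7110
P₀ = 8.8452/(1+0.1791)^1 + 10.0305/(1+0.1791)^2 + 11.3745/(1+0.1791)^3 + 12.8987/(1+0.1791)^4 + 107.7110/(1+0.1791)^4 = 84.0544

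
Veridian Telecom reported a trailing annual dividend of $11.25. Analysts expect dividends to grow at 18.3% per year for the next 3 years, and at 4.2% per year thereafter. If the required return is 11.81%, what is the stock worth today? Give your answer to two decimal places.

Two-stage DDM. Project D₁…D_3 at 0.183, terminal growth 0.042, discount at r = 0.1181.
D_1 = 13.3087
D_2 = 15.7443
D_3 = 18.6254
Terminal value at t=3: TV = D_4/(r−g) = 19.4077/(0.1181−0.042) = 255.0291
P₀ = 13.3087/(1+0.1181)^1 + 15.7443/(1+0.1181)^2 + 18.6254/(1+0.1181)^3 + 255.0291/(1+0.1181)^3 = 220.2735

$220.27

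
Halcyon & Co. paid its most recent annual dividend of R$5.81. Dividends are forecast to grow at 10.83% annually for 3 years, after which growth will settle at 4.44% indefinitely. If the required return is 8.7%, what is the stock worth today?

Two-stage DDM. Project D₁…D_3 at 0.1083, terminal growth 0.0444, discount at r = 0.087.
D_1 = 6.4392
D_2 = 7.1366
D_3 = 7.9095
Terminal value at t=3: TV = D_4/(r−g) = 8.2607/(0.087−0.0444) = 193.9123
P₀ = 6.4392/(1+0.087)^1 + 7.1366/(1+0.087)^2 + 7.9095/(1+0.087)^3 + 193.9123/(1+0.087)^3 = 169.1011

R$169.10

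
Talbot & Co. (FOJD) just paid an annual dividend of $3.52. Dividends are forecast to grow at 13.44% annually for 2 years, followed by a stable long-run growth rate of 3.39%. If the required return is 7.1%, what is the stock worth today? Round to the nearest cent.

Two-stage DDM. Project D₁…D_2 at 0.1344, terminal growth 0.0339, discount at r = 0.071.
D_1 = 3.9931
D_2 = 4.5298
Terminal value at t=2: TV = D_3/(r−g) = 4.6833/(0.071−0.0339) = 126.2350
P₀ = 3.9931/(1+0.071)^1 + 4.5298/(1+0.071)^2 + 126.2350/(1+0.071)^2 = 117.7302

$117.73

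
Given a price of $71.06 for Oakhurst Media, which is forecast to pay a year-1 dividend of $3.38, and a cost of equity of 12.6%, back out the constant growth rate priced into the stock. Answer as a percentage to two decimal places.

7.84%

From P₀ = D₁/(r − g), the implied growth is g = r − D₁/P₀.
g = 0.126 − 3.38/71.06 = 0.126 − 0.04757 = 0.07843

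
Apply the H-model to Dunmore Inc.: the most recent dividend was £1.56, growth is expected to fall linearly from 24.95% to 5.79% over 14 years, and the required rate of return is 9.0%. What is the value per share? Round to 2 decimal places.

H-model: P₀ = D₀[(1+g_L) + H(g_S−g_L)]/(r−g_L), with H = 14/2 = 7.
P₀ = 1.56 × [(1+0.0579) + 7×(0.2495−0.0579)] / (0.09−0.0579)
   = 1.56 × 2.3991 / 0.0321 = 116.5918

£116.59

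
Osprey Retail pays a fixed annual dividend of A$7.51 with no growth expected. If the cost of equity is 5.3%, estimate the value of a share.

Zero-growth DDM (perpetuity): P₀ = D/r = 7.51 / 0.053 = 141.6981

A$141.70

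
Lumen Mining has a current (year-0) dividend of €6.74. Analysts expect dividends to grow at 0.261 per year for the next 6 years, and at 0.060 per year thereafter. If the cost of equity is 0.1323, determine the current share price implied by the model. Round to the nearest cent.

€248.46

Two-stage DDM. Project D₁…D_6 at 0.261, terminal growth 0.06, discount at r = 0.1323.
D_1 = 8.4991
D_2 = 10.7174
D_3 = 13.5147
D_4 = 17.0420
D_5 = 21.4899
D_6 = 27.0988
Terminal value at t=6: TV = D_7/(r−g) = 28.7248/(0.1323−0.06) = 397.2995
P₀ = 8.4991/(1+0.1323)^1 + 10.7174/(1+0.1323)^2 + 13.5147/(1+0.1323)^3 + 17.0420/(1+0.1323)^4 + 21.4899/(1+0.1323)^5 + 27.0988/(1+0.1323)^6 + 397.2995/(1+0.1323)^6 = 248.4627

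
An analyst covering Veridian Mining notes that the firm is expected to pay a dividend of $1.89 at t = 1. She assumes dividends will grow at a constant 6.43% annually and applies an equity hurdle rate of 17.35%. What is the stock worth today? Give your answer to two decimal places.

Gordon growth model: P₀ = D₁/(r − g), with D₁ = 1.89 given directly.
P₀ = 1.8900 / (0.1735 − 0.0643) = 1.8900 / 0.1092 = 17.3077

$17.31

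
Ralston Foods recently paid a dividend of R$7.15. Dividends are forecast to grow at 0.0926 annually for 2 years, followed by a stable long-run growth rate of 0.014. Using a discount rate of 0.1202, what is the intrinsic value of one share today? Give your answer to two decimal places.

R$78.72

Two-stage DDM. Project D₁…D_2 at 0.0926, terminal growth 0.014, discount at r = 0.1202.
D_1 = 7.8121
D_2 = 8.5355
Terminal value at t=2: TV = D_3/(r−g) = 8.6550/(0.1202−0.014) = 81.4970
P₀ = 7.8121/(1+0.1202)^1 + 8.5355/(1+0.1202)^2 + 81.4970/(1+0.1202)^2 = 78.7216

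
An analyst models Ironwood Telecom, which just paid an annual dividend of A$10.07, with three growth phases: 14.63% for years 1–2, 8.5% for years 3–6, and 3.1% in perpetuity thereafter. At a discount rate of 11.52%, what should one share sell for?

A$177.47

Three-stage DDM. Project D₁…D_6; terminal Gordon value at t=6 with g = 0.031; discount at r = 0.1152.
D_1 = 11.5432
D_2 = 13.2320
D_3 = 14.3567
D_4 = 15.5771
D_5 = 16.9011
D_6 = 18.3377
TV_6 = 18.9062/(0.1152−0.031) = 224.5389
P₀ = Σ Dₜ/(1+r)ᵗ + TV_6/(1+r)^6 = 177.4720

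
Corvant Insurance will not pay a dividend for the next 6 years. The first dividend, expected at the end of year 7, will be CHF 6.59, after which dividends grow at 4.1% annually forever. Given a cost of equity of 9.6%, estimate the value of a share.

CHF 69.13

Deferred-dividend DDM. At t=6 the remaining stream is a growing perpetuity with first payment D_7 = 6.59.
V_6 = D_7/(r−g) = 6.59/(0.096−0.041) = 119.8182
P₀ = V_6/(1+r)^6 = 119.8182/(1+0.096)^6 = 69.1289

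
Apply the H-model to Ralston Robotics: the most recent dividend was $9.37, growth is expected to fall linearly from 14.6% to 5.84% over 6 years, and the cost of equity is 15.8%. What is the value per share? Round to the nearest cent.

H-model: P₀ = D₀[(1+g_L) + H(g_S−g_L)]/(r−g_L), with H = 6/2 = 3.
P₀ = 9.37 × [(1+0.0584) + 3×(0.146−0.0584)] / (0.158−0.0584)
   = 9.37 × 1.3212 / 0.0996 = 124.2936

$124.29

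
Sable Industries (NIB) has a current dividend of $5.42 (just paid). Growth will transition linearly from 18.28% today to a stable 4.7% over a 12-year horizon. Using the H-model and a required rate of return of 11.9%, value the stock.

H-model: P₀ = D₀[(1+g_L) + H(g_S−g_L)]/(r−g_L), with H = 12/2 = 6.
P₀ = 5.42 × [(1+0.047) + 6×(0.1828−0.047)] / (0.119−0.047)
   = 5.42 × 1.8618 / 0.072 = 140.1522

$140.15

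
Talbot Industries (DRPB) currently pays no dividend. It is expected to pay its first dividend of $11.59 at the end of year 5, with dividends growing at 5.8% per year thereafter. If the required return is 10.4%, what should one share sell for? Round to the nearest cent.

$169.61

Deferred-dividend DDM. At t=4 the remaining stream is a growing perpetuity with first payment D_5 = 11.59.
V_4 = D_5/(r−g) = 11.59/(0.104−0.058) = 251.9565
P₀ = V_4/(1+r)^4 = 251.9565/(1+0.104)^4 = 169.6092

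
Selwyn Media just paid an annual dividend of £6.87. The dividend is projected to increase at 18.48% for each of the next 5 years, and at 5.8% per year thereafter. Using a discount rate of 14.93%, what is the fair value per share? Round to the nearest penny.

£130.36

Two-stage DDM. Project D₁…D_5 at 0.1848, terminal growth 0.058, discount at r = 0.1493.
D_1 = 8.1396
D_2 = 9.6438
D_3 = 11.4259
D_4 = 13.5375
D_5 = 16.0392
Terminal value at t=5: TV = D_6/(r−g) = 16.9694/(0.1493−0.058) = 185.8647
P₀ = 8.1396/(1+0.1493)^1 + 9.6438/(1+0.1493)^2 + 11.4259/(1+0.1493)^3 + 13.5375/(1+0.1493)^4 + 16.0392/(1+0.1493)^5 + 185.8647/(1+0.1493)^5 = 130.3566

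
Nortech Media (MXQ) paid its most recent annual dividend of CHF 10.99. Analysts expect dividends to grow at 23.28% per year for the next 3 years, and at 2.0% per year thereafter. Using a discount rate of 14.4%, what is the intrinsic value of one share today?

CHF 151.49

Two-stage DDM. Project D₁…D_3 at 0.2328, terminal growth 0.02, discount at r = 0.144.
D_1 = 13.5485
D_2 = 16.7026
D_3 = 20.5909
Terminal value at t=3: TV = D_4/(r−g) = 21.0027/(0.144−0.02) = 169.3769
P₀ = 13.5485/(1+0.144)^1 + 16.7026/(1+0.144)^2 + 20.5909/(1+0.144)^3 + 169.3769/(1+0.144)^3 = 151.4880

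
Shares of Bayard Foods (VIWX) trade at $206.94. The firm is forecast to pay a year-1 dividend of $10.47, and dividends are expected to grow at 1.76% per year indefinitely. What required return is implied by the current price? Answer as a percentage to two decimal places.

6.82%

Rearranging the constant-growth DDM: r = D₁/P₀ + g.
r = 10.4700 / 206.94 + 0.0176 = 0.05059 + 0.0176 = 0.06819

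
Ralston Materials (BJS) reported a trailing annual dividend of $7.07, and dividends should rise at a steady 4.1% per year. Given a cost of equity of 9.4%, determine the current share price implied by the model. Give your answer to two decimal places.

Gordon growth model: P₀ = D₁/(r − g). D₁ = 7.07 × (1 + 0.041) = 7.3599.
P₀ = 7.3599 / (0.094 − 0.041) = 7.3599 / 0.053 = 138.8655

$138.87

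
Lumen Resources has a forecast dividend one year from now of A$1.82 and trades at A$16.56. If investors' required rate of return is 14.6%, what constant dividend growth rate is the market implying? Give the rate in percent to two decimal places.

From P₀ = D₁/(r − g), the implied growth is g = r − D₁/P₀.
g = 0.146 − 1.82/16.56 = 0.146 − 0.10990 = 0.03610

3.61%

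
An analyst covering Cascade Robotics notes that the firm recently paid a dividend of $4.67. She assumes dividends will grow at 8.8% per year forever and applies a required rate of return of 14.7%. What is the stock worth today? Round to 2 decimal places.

$86.12

Gordon growth model: P₀ = D₁/(r − g). D₁ = 4.67 × (1 + 0.088) = 5.0810.
P₀ = 5.0810 / (0.147 − 0.088) = 5.0810 / 0.059 = 86.1180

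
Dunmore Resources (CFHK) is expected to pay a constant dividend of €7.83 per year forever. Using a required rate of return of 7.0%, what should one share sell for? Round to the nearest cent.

Zero-growth DDM (perpetuity): P₀ = D/r = 7.83 / 0.07 = 111.8571

€111.86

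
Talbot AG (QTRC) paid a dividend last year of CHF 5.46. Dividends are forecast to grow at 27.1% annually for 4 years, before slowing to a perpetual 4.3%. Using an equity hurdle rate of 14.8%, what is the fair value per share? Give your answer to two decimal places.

Two-stage DDM. Project D₁…D_4 at 0.271, terminal growth 0.043, discount at r = 0.148.
D_1 = 6.9397
D_2 = 8.8203
D_3 = 11.2106
D_4 = 14.2487
Terminal value at t=4: TV = D_5/(r−g) = 14.8614/(0.148−0.043) = 141.5370
P₀ = 6.9397/(1+0.148)^1 + 8.8203/(1+0.148)^2 + 11.2106/(1+0.148)^3 + 14.2487/(1+0.148)^4 + 141.5370/(1+0.148)^4 = 109.8407

CHF 109.84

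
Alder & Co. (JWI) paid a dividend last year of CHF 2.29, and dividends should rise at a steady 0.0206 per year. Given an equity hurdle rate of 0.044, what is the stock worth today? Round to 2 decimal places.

CHF 99.88

Gordon growth model: P₀ = D₁/(r − g). D₁ = 2.29 × (1 + 0.0206) = 2.3372.
P₀ = 2.3372 / (0.044 − 0.0206) = 2.3372 / 0.0234 = 99.8792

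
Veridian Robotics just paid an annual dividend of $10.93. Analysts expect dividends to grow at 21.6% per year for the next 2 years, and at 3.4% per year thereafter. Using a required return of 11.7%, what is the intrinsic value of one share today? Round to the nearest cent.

$186.22

Two-stage DDM. Project D₁…D_2 at 0.216, terminal growth 0.034, discount at r = 0.117.
D_1 = 13.2909
D_2 = 16.1617
Terminal value at t=2: TV = D_3/(r−g) = 16.7112/(0.117−0.034) = 201.3399
P₀ = 13.2909/(1+0.117)^1 + 16.1617/(1+0.117)^2 + 201.3399/(1+0.117)^2 = 186.2223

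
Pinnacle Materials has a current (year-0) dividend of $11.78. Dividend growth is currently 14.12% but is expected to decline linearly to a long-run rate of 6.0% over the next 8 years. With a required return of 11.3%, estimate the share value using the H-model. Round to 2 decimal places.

H-model: P₀ = D₀[(1+g_L) + H(g_S−g_L)]/(r−g_L), with H = 8/2 = 4.
P₀ = 11.78 × [(1+0.06) + 4×(0.1412−0.06)] / (0.113−0.06)
   = 11.78 × 1.3848 / 0.053 = 307.7914

$307.79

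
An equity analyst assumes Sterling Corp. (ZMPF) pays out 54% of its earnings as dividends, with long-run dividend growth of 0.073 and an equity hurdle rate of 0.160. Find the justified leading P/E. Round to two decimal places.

Justified leading P/E = b/(r−g) = 0.54/(0.16−0.073) = 6.2069

6.21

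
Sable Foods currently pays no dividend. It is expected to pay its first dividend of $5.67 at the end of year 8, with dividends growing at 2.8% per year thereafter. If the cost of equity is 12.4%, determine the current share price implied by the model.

$26.06

Deferred-dividend DDM. At t=7 the remaining stream is a growing perpetuity with first payment D_8 = 5.67.
V_7 = D_8/(r−g) = 5.67/(0.124−0.028) = 59.0625
P₀ = V_7/(1+r)^7 = 59.0625/(1+0.124)^7 = 26.0584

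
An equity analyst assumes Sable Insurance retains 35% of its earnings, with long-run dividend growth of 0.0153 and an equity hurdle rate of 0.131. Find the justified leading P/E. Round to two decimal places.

Payout ratio b = 1 − 0.35 = 0.65.
Justified leading P/E = b/(r−g) = 0.65/(0.131−0.0153) = 5.6180

5.62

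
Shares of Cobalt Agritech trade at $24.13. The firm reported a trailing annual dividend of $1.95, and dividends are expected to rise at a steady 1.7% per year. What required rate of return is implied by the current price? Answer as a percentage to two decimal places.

Rearranging the constant-growth DDM: r = D₁/P₀ + g.
D₁ = 1.95 × (1 + 0.017) = 1.9831.
r = 1.9831 / 24.13 + 0.017 = 0.08219 + 0.017 = 0.09919

9.92%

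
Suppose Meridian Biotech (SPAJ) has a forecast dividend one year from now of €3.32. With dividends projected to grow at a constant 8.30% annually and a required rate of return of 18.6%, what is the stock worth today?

Gordon growth model: P₀ = D₁/(r − g), with D₁ = 3.32 given directly.
P₀ = 3.3200 / (0.186 − 0.083) = 3.3200 / 0.103 = 32.2330

€32.23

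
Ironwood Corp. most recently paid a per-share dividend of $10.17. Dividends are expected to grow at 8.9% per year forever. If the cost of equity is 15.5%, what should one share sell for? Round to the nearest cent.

Gordon growth model: P₀ = D₁/(r − g). D₁ = 10.17 × (1 + 0.089) = 11.0751.
P₀ = 11.0751 / (0.155 − 0.089) = 11.0751 / 0.066 = 167.8050

$167.81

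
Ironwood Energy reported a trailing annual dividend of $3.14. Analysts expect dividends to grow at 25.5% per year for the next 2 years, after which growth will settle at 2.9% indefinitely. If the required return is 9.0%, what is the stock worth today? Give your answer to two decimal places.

Two-stage DDM. Project D₁…D_2 at 0.255, terminal growth 0.029, discount at r = 0.09.
D_1 = 3.9407
D_2 = 4.9456
Terminal value at t=2: TV = D_3/(r−g) = 5.0890/(0.09−0.029) = 83.4262
P₀ = 3.9407/(1+0.09)^1 + 4.9456/(1+0.09)^2 + 83.4262/(1+0.09)^2 = 77.9961

$78.00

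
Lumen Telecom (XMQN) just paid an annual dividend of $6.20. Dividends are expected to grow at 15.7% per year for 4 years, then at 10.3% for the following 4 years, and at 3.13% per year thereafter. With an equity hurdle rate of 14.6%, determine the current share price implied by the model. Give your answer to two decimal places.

$98.54

Three-stage DDM. Project D₁…D_8; terminal Gordon value at t=8 with g = 0.0313; discount at r = 0.146.
D_1 = 7.1734
D_2 = 8.2996
D_3 = 9.6027
D_4 = 11.1103
D_5 = 12.2546
D_6 = 13.5169
D_7 = 14.9091
D_8 = 16.4447
TV_8 = 16.9595/(0.146−0.0313) = 147.8593
P₀ = Σ Dₜ/(1+r)ᵗ + TV_8/(1+r)^8 = 98.5406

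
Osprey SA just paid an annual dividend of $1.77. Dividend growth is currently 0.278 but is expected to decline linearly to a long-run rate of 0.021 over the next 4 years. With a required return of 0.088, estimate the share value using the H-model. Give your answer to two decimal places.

$40.55

H-model: P₀ = D₀[(1+g_L) + H(g_S−g_L)]/(r−g_L), with H = 4/2 = 2.
P₀ = 1.77 × [(1+0.021) + 2×(0.278−0.021)] / (0.088−0.021)
   = 1.77 × 1.5350 / 0.067 = 40.5515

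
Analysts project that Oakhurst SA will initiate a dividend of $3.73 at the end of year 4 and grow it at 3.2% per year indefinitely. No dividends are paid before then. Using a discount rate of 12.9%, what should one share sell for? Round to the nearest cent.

Deferred-dividend DDM. At t=3 the remaining stream is a growing perpetuity with first payment D_4 = 3.73.
V_3 = D_4/(r−g) = 3.73/(0.129−0.032) = 38.4536
P₀ = V_3/(1+r)^3 = 38.4536/(1+0.129)^3 = 26.7212

$26.72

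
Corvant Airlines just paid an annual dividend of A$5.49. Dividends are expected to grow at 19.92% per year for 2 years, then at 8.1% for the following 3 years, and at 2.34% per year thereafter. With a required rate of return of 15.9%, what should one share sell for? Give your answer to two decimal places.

Three-stage DDM. Project D₁…D_5; terminal Gordon value at t=5 with g = 0.0234; discount at r = 0.159.
D_1 = 6.5836
D_2 = 7.8951
D_3 = 8.5346
D_4 = 9.2259
D_5 = 9.9732
TV_5 = 10.2065/(0.159−0.0234) = 75.2694
P₀ = Σ Dₜ/(1+r)ᵗ + TV_5/(1+r)^5 = 62.9132

A$62.91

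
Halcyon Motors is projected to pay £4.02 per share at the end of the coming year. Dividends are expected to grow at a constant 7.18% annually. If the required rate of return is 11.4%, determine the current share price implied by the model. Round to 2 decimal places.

Gordon growth model: P₀ = D₁/(r − g), with D₁ = 4.02 given directly.
P₀ = 4.0200 / (0.114 − 0.0718) = 4.0200 / 0.0422 = 95.2607

£95.26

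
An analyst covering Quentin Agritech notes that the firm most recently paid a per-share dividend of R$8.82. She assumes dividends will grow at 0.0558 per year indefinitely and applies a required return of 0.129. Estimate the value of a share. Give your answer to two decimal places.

Gordon growth model: P₀ = D₁/(r − g). D₁ = 8.82 × (1 + 0.0558) = 9.3122.
P₀ = 9.3122 / (0.129 − 0.0558) = 9.3122 / 0.0732 = 127.2152

R$127.22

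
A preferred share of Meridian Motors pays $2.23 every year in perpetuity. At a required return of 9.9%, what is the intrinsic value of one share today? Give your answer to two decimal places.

Zero-growth DDM (perpetuity): P₀ = D/r = 2.23 / 0.099 = 22.5253

$22.53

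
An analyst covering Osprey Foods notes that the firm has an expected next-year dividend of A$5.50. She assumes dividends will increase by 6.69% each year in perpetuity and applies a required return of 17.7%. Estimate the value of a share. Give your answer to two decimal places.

A$49.95

Gordon growth model: P₀ = D₁/(r − g), with D₁ = 5.50 given directly.
P₀ = 5.5000 / (0.177 − 0.0669) = 5.5000 / 0.1101 = 49.9546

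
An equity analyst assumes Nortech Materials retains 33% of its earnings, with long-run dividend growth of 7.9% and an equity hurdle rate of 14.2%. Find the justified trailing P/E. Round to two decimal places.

Payout ratio b = 1 − 0.33 = 0.67.
Justified trailing P/E = b(1+g)/(r−g) = 0.67×(1+0.079)/(0.142−0.079) = 11.4751

11.48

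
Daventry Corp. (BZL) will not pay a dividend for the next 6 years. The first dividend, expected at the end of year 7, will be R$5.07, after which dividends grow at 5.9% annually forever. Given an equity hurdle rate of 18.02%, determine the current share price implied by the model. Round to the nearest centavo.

Deferred-dividend DDM. At t=6 the remaining stream is a growing perpetuity with first payment D_7 = 5.07.
V_6 = D_7/(r−g) = 5.07/(0.1802−0.059) = 41.8317
P₀ = V_6/(1+r)^6 = 41.8317/(1+0.1802)^6 = 15.4800

R$15.48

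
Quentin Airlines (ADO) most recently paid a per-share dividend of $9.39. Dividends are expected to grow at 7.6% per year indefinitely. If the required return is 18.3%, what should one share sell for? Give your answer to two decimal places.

Gordon growth model: P₀ = D₁/(r − g). D₁ = 9.39 × (1 + 0.076) = 10.1036.
P₀ = 10.1036 / (0.183 − 0.076) = 10.1036 / 0.107 = 94.4265

$94.43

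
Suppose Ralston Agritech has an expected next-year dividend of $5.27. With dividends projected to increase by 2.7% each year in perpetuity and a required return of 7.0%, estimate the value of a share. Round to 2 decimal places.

$122.56

Gordon growth model: P₀ = D₁/(r − g), with D₁ = 5.27 given directly.
P₀ = 5.2700 / (0.07 − 0.027) = 5.2700 / 0.043 = 122.5581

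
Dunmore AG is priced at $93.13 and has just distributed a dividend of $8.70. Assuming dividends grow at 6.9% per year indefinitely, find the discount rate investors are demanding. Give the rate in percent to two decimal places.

16.89%

Rearranging the constant-growth DDM: r = D₁/P₀ + g.
D₁ = 8.70 × (1 + 0.069) = 9.3003.
r = 9.3003 / 93.13 + 0.069 = 0.09986 + 0.069 = 0.16886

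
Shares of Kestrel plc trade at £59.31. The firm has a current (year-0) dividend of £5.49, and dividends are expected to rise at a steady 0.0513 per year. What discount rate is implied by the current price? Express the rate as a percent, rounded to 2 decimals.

Rearranging the constant-growth DDM: r = D₁/P₀ + g.
D₁ = 5.49 × (1 + 0.0513) = 5.7716.
r = 5.7716 / 59.31 + 0.0513 = 0.09731 + 0.0513 = 0.14861

14.86%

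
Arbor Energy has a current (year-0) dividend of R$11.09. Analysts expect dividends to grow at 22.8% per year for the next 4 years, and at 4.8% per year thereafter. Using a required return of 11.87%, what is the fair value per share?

R$294.98

Two-stage DDM. Project D₁…D_4 at 0.228, terminal growth 0.048, discount at r = 0.1187.
D_1 = 13.6185
D_2 = 16.7235
D_3 = 20.5365
D_4 = 25.2188
Terminal value at t=4: TV = D_5/(r−g) = 26.4293/(0.1187−0.048) = 373.8237
P₀ = 13.6185/(1+0.1187)^1 + 16.7235/(1+0.1187)^2 + 20.5365/(1+0.1187)^3 + 25.2188/(1+0.1187)^4 + 373.8237/(1+0.1187)^4 = 294.9846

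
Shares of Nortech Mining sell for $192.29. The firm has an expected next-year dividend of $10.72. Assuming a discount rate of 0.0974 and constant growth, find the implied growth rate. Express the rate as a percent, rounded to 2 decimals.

From P₀ = D₁/(r − g), the implied growth is g = r − D₁/P₀.
g = 0.0974 − 10.72/192.29 = 0.0974 − 0.05575 = 0.04165

4.17%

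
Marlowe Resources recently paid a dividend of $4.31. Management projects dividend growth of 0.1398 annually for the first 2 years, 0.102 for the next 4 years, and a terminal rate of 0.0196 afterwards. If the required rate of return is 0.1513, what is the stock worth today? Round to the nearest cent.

Three-stage DDM. Project D₁…D_6; terminal Gordon value at t=6 with g = 0.0196; discount at r = 0.1513.
D_1 = 4.9125
D_2 = 5.5993
D_3 = 6.1704
D_4 = 6.7998
D_5 = 7.4934
D_6 = 8.2577
TV_6 = 8.4196/(0.1513−0.0196) = 63.9300
P₀ = Σ Dₜ/(1+r)ᵗ + TV_6/(1+r)^6 = 51.1075

$51.11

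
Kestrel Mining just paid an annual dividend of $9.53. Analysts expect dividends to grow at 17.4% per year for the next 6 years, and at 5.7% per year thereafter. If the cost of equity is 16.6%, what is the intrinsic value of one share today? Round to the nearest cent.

$154.85

Two-stage DDM. Project D₁…D_6 at 0.174, terminal growth 0.057, discount at r = 0.166.
D_1 = 11.1882
D_2 = 13.1350
D_3 = 15.4205
D_4 = 18.1036
D_5 = 21.2536
D_6 = 24.9518
Terminal value at t=6: TV = D_7/(r−g) = 26.3740/(0.166−0.057) = 241.9636
P₀ = 11.1882/(1+0.166)^1 + 13.1350/(1+0.166)^2 + 15.4205/(1+0.166)^3 + 18.1036/(1+0.166)^4 + 21.2536/(1+0.166)^5 + 24.9518/(1+0.166)^6 + 241.9636/(1+0.166)^6 = 154.8539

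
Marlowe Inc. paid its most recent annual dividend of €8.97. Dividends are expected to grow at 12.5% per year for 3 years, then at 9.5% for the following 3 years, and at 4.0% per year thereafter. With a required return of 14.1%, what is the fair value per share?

Three-stage DDM. Project D₁…D_6; terminal Gordon value at t=6 with g = 0.04; discount at r = 0.141.
D_1 = 10.0913
D_2 = 11.3527
D_3 = 12.7717
D_4 = 13.9851
D_5 = 15.3136
D_6 = 16.7684
TV_6 = 17.4392/(0.141−0.04) = 172.6650
P₀ = Σ Dₜ/(1+r)ᵗ + TV_6/(1+r)^6 = 128.1827

€128.18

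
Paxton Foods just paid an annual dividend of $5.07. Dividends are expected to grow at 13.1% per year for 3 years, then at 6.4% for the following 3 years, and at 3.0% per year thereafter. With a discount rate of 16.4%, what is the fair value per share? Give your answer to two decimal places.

Three-stage DDM. Project D₁…D_6; terminal Gordon value at t=6 with g = 0.03; discount at r = 0.164.
D_1 = 5.7342
D_2 = 6.4853
D_3 = 7.3349
D_4 = 7.8044
D_5 = 8.3038
D_6 = 8.8353
TV_6 = 9.1003/(0.164−0.03) = 67.9130
P₀ = Σ Dₜ/(1+r)ᵗ + TV_6/(1+r)^6 = 53.3580

$53.36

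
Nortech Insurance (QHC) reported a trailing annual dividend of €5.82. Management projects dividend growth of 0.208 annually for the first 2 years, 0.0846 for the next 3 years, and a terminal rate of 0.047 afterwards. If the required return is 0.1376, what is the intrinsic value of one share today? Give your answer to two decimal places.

Three-stage DDM. Project D₁…D_5; terminal Gordon value at t=5 with g = 0.047; discount at r = 0.1376.
D_1 = 7.0306
D_2 = 8.4929
D_3 = 9.2114
D_4 = 9.9907
D_5 = 10.8359
TV_5 = 11.3452/(0.1376−0.047) = 125.2230
P₀ = Σ Dₜ/(1+r)ᵗ + TV_5/(1+r)^5 = 96.3784

€96.38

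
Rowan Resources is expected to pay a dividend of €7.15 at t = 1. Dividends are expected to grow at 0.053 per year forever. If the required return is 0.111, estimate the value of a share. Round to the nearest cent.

Gordon growth model: P₀ = D₁/(r − g), with D₁ = 7.15 given directly.
P₀ = 7.1500 / (0.111 − 0.053) = 7.1500 / 0.058 = 123.2759

€123.28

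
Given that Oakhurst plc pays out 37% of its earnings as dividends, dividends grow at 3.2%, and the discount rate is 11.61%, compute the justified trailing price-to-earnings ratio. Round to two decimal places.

Justified trailing P/E = b(1+g)/(r−g) = 0.37×(1+0.032)/(0.1161−0.032) = 4.5403

4.54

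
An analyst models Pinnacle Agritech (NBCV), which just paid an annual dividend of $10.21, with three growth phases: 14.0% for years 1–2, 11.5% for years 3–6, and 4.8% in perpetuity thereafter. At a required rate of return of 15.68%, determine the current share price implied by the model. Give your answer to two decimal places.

Three-stage DDM. Project D₁…D_6; terminal Gordon value at t=6 with g = 0.048; discount at r = 0.1568.
D_1 = 11.6394
D_2 = 13.2689
D_3 = 14.7948
D_4 = 16.4962
D_5 = 18.3933
D_6 = 20.5085
TV_6 = 21.4930/(0.1568−0.048) = 197.5456
P₀ = Σ Dₜ/(1+r)ᵗ + TV_6/(1+r)^6 = 138.6201

$138.62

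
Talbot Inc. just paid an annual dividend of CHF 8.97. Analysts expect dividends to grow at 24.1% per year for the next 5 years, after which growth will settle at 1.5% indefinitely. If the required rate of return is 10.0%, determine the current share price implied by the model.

Two-stage DDM. Project D₁…D_5 at 0.241, terminal growth 0.015, discount at r = 0.1.
D_1 = 11.1318
D_2 = 13.8145
D_3 = 17.1438
D_4 = 21.2755
D_5 = 26.4029
Terminal value at t=5: TV = D_6/(r−g) = 26.7989/(0.1−0.015) = 315.2815
P₀ = 11.1318/(1+0.1)^1 + 13.8145/(1+0.1)^2 + 17.1438/(1+0.1)^3 + 21.2755/(1+0.1)^4 + 26.4029/(1+0.1)^5 + 315.2815/(1+0.1)^5 = 261.1077

CHF 261.11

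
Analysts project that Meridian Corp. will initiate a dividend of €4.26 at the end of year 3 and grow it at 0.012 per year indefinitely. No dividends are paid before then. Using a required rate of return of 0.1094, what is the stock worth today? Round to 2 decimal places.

€35.54

Deferred-dividend DDM. At t=2 the remaining stream is a growing perpetuity with first payment D_3 = 4.26.
V_2 = D_3/(r−g) = 4.26/(0.1094−0.012) = 43.7372
P₀ = V_2/(1+r)^2 = 43.7372/(1+0.1094)^2 = 35.5365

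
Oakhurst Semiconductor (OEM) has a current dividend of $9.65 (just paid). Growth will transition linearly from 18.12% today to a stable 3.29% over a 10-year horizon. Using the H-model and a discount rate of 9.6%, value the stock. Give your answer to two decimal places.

H-model: P₀ = D₀[(1+g_L) + H(g_S−g_L)]/(r−g_L), with H = 10/2 = 5.
P₀ = 9.65 × [(1+0.0329) + 5×(0.1812−0.0329)] / (0.096−0.0329)
   = 9.65 × 1.7744 / 0.0631 = 271.3623

$271.36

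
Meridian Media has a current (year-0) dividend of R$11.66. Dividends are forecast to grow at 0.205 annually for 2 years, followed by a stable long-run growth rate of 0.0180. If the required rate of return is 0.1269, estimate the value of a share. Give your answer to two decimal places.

R$150.43

Two-stage DDM. Project D₁…D_2 at 0.205, terminal growth 0.018, discount at r = 0.1269.
D_1 = 14.0503
D_2 = 16.9306
Terminal value at t=2: TV = D_3/(r−g) = 17.2354/(0.1269−0.018) = 158.2678
P₀ = 14.0503/(1+0.1269)^1 + 16.9306/(1+0.1269)^2 + 158.2678/(1+0.1269)^2 = 150.4301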